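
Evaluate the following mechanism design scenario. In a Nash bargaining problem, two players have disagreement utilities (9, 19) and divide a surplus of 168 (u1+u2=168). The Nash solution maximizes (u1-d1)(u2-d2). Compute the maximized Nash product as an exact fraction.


Step 1: The Nash solution splits surplus symmetrically above the disagreement point
Step 2: u1 = (total + d1 - d2)/2 = (168 + 9 - 19)/2 = 79
Step 3: u2 = (total - d1 + d2)/2 = (168 - 9 + 19)/2 = 89
Step 4: Nash product = (79 - 9) * (89 - 19)
Step 5: = 70 * 70 = 4900

4900


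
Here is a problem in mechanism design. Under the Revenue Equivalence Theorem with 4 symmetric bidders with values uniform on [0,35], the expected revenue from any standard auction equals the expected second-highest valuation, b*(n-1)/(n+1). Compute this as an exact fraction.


Step 1: By Revenue Equivalence, expected revenue = b*(n-1)/(n+1)
Step 2: Substituting n = 4, b = 35
Step 3: Revenue = 35*(4-1)/(4+1) = 35*3/5
Step 4: Revenue = 105/5 = 21

21


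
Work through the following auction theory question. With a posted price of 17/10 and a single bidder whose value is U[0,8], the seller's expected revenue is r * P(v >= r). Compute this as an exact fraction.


Step 1: Posted price r = 17/10, value support [0,8]
Step 2: P(v >= r) = (8 - 17/10)/8 = 63/80
Step 3: Expected revenue = r * P(v >= r) = 17/10 * 63/80
Step 4: Revenue = 1071/800

1071/800


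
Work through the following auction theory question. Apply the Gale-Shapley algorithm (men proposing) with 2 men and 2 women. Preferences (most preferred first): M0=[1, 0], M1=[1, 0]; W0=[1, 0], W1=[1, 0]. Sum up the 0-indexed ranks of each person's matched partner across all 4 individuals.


Step 1: Run Gale-Shapley (men propose, women hold best offer):
  M0 proposes to W1; she accepts
  M1 proposes to W1; she switches from M0
  M0 proposes to W0; she accepts
Step 2: Final matching: W0-M0, W1-M1
Step 3: 0-indexed ranks (man's rank of his match, then woman's): 1 + 1 + 0 + 0
Step 4: Total rank sum = 2

2


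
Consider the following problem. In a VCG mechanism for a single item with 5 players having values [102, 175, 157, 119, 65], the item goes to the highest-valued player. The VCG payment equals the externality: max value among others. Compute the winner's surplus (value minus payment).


Step 1: The winner is the agent with the highest value: agent 1 with value 175
Step 2: Values of other agents: [102, 157, 119, 65]
Step 3: VCG payment = max of others' values = 157
Step 4: Surplus = 175 - 157 = 18

18


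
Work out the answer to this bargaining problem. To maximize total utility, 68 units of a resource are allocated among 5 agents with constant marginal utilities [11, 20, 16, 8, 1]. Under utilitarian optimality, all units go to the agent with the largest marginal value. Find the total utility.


Step 1: The marginal utilities are [11, 20, 16, 8, 1]
Step 2: The highest marginal utility is 20
Step 3: All 68 units go to that agent
Step 4: Total utility = 20 * 68 = 1360

1360


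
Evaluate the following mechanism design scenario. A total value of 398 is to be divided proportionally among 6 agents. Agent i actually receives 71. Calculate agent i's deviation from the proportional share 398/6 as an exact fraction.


Step 1: Proportional share = 398/6 = 199/3
Step 2: Agent's actual allocation = 71
Step 3: Excess = 71 - 199/3 = 14/3

14/3


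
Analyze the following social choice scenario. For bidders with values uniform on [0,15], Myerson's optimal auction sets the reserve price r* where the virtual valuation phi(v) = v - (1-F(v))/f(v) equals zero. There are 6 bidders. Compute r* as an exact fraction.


Step 1: For U[0,15], F(v) = v/15 and f(v) = 1/15
Step 2: phi(v) = v - (1 - v/15)/(1/15) = v - (15 - v) = 2v - 15
Step 3: Set phi(r*) = 0: 2r* - 15 = 0
Step 4: r* = 15/2 (the number of bidders n = 6 does not enter)

15/2


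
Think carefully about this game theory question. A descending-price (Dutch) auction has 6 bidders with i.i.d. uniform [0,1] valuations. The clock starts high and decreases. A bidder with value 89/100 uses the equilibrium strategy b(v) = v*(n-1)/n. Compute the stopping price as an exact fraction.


Step 1: Dutch auctions are strategically equivalent to first-price auctions
Step 2: The equilibrium bid is b(v) = v*(n-1)/n
Step 3: b = 89/100 * 5/6
Step 4: b = 89/120

89/120


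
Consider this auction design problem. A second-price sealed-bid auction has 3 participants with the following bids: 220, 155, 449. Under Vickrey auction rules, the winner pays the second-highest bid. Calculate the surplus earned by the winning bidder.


Step 1: Sort bids in descending order: 449, 220, 155
Step 2: The winning bid is the highest: 449
Step 3: The payment equals the second-highest bid: 220
Step 4: Surplus = winner's bid - payment = 449 - 220 = 229

229


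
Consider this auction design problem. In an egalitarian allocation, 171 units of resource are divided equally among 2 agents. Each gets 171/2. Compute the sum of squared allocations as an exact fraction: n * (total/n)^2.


Step 1: Each agent's share = 171/2
Step 2: Square of each share = (171/2)^2 = 29241/4
Step 3: Sum of squares = 2 * 29241/4 = 29241/2

29241/2


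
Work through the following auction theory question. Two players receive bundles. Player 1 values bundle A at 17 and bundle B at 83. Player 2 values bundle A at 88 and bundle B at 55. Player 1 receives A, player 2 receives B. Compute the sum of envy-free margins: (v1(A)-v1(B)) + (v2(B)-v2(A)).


Step 1: Player 1's margin = v1(A) - v1(B) = 17 - 83 = -66
Step 2: Player 2's margin = v2(B) - v2(A) = 55 - 88 = -33
Step 3: Total margin = -66 + -33 = -99

-99


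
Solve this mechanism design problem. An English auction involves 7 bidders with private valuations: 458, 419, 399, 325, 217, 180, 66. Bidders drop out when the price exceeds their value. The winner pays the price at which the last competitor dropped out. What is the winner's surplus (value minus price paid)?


Step 1: Identify the highest value: 458
Step 2: Identify the second-highest value: 419
Step 3: The final price = second-highest value = 419
Step 4: Surplus = 458 - 419 = 39

39


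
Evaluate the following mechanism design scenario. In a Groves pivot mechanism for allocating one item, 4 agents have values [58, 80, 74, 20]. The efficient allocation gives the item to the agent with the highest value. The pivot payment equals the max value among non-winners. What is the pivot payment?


Step 1: The efficient winner is agent 1 with value 80
Step 2: Other agents' values: [58, 74, 20]
Step 3: Pivot payment = max(others) = 74
Step 4: The winner pays 74

74


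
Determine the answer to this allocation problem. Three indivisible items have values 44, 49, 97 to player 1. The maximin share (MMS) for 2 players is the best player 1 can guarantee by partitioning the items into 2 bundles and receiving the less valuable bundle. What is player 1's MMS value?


Step 1: Item values = 44, 49, 97
Step 2: Enumerate all 2-bundle partitions and take the smaller bundle:
  Partition 1: {44} vs {49,97} -> bundles 44, 146; min = 44
  Partition 2: {49} vs {44,97} -> bundles 49, 141; min = 49
  Partition 3: {97} vs {44,49} -> bundles 97, 93; min = 93
Step 3: MMS = max(44, 49, 93) = 93

93


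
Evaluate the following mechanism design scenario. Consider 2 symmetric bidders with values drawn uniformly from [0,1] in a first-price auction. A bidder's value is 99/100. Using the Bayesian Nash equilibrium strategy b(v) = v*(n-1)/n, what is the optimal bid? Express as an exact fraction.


Step 1: The symmetric BNE bidding function is b(v) = v * (n-1) / n
Step 2: Substitute v = 99/100 and n = 2
Step 3: b = 99/100 * 1/2
Step 4: b = 99/200

99/200


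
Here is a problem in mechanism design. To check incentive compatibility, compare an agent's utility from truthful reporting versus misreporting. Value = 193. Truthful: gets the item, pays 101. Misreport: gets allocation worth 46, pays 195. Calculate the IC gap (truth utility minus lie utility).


Step 1: U(truth) = value - payment = 193 - 101 = 92
Step 2: U(lie) = allocation - payment = 46 - 195 = -149
Step 3: IC gap = 92 - (-149) = 241

241


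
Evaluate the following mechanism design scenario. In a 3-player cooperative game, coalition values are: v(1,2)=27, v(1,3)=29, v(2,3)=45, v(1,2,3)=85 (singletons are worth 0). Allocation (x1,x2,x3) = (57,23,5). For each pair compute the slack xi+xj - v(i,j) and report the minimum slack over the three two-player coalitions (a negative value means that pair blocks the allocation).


Step 1: Slack for coalition (1,2): x1+x2 - v12 = 80 - 27 = 53
Step 2: Slack for coalition (1,3): x1+x3 - v13 = 62 - 29 = 33
Step 3: Slack for coalition (2,3): x2+x3 - v23 = 28 - 45 = -17
Step 4: Minimum slack = min(53, 33, -17) = -17, attained by (2,3); coalition (2,3) can block (slack < 0), so the allocation is not in the core

-17


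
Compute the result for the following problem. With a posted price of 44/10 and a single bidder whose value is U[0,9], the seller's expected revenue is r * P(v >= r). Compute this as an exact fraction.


Step 1: Posted price r = 22/5, value support [0,9]
Step 2: P(v >= r) = (9 - 22/5)/9 = 23/45
Step 3: Expected revenue = r * P(v >= r) = 22/5 * 23/45
Step 4: Revenue = 506/225

506/225


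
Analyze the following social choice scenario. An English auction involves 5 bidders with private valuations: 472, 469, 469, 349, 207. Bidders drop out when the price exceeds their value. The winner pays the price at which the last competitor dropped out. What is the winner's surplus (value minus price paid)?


Step 1: Identify the highest value: 472
Step 2: Identify the second-highest value: 469
Step 3: The final price = second-highest value = 469
Step 4: Surplus = 472 - 469 = 3

3


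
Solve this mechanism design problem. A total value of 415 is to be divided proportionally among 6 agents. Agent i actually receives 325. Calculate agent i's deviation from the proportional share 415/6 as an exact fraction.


Step 1: Proportional share = 415/6
Step 2: Agent's actual allocation = 325
Step 3: Excess = 325 - 415/6 = 1535/6

1535/6


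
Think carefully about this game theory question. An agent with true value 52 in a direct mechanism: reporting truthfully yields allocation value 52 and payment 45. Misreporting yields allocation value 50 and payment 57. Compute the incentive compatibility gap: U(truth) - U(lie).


Step 1: U(truth) = value - payment = 52 - 45 = 7
Step 2: U(lie) = allocation - payment = 50 - 57 = -7
Step 3: IC gap = 7 - (-7) = 14

14


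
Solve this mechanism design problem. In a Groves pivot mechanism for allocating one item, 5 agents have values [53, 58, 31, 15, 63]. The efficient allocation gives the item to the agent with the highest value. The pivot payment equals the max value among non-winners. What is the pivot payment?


Step 1: The efficient winner is agent 4 with value 63
Step 2: Other agents' values: [53, 58, 31, 15]
Step 3: Pivot payment = max(others) = 58
Step 4: The winner pays 58

58


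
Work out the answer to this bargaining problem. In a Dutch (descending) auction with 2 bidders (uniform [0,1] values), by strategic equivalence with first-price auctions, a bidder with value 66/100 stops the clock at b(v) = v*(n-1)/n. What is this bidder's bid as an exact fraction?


Step 1: Dutch auctions are strategically equivalent to first-price auctions
Step 2: The equilibrium bid is b(v) = v*(n-1)/n
Step 3: b = 33/50 * 1/2
Step 4: b = 33/100

33/100


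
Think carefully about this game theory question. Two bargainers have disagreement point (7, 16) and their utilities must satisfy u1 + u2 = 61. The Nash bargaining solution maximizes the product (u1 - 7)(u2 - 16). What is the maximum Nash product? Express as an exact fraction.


Step 1: The Nash solution splits surplus symmetrically above the disagreement point
Step 2: u1 = (total + d1 - d2)/2 = (61 + 7 - 16)/2 = 26
Step 3: u2 = (total - d1 + d2)/2 = (61 - 7 + 16)/2 = 35
Step 4: Nash product = (26 - 7) * (35 - 16)
Step 5: = 19 * 19 = 361

361


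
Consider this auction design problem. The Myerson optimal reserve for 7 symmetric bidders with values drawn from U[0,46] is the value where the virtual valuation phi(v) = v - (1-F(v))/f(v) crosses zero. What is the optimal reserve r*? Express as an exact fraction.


Step 1: For U[0,46], F(v) = v/46 and f(v) = 1/46
Step 2: phi(v) = v - (1 - v/46)/(1/46) = v - (46 - v) = 2v - 46
Step 3: Set phi(r*) = 0: 2r* - 46 = 0
Step 4: r* = 46/2 = 23 (the number of bidders n = 7 does not enter)

23


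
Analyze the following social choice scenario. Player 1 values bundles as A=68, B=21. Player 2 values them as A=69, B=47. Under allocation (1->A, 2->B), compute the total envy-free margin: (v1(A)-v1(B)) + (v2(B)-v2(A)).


Step 1: Player 1's margin = v1(A) - v1(B) = 68 - 21 = 47
Step 2: Player 2's margin = v2(B) - v2(A) = 47 - 69 = -22
Step 3: Total margin = 47 + -22 = 25

25


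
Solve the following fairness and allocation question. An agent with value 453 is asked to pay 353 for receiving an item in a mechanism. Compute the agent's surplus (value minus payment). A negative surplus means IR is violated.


Step 1: Surplus = value - payment = 453 - 353 = 100
Step 2: IR is satisfied (surplus >= 0)

100


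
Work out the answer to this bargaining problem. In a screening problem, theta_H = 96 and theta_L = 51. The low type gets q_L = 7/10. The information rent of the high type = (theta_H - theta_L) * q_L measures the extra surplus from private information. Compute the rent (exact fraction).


Step 1: theta_H - theta_L = 96 - 51 = 45
Step 2: Information rent = (theta_H - theta_L) * q_L
Step 3: = 45 * 7/10
Step 4: = 63/2

63/2


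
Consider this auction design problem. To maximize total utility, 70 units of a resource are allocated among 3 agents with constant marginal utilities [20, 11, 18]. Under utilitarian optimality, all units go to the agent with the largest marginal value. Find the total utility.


Step 1: The marginal utilities are [20, 11, 18]
Step 2: The highest marginal utility is 20
Step 3: All 70 units go to that agent
Step 4: Total utility = 20 * 70 = 1400

1400


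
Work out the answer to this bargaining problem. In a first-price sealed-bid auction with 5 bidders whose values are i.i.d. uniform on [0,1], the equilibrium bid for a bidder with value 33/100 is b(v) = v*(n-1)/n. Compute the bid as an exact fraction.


Step 1: The symmetric BNE bidding function is b(v) = v * (n-1) / n
Step 2: Substitute v = 33/100 and n = 5
Step 3: b = 33/100 * 4/5
Step 4: b = 33/125

33/125


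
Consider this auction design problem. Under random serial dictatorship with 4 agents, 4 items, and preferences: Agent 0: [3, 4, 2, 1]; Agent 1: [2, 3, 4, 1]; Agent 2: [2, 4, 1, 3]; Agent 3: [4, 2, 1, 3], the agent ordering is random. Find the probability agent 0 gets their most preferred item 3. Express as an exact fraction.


Step 1: Agent 0 wants item 3
Step 2: There are 24 possible orderings of agents
Step 3: In 20 orderings, agent 0 gets item 3
Step 4: Probability = 20/24 = 5/6

5/6


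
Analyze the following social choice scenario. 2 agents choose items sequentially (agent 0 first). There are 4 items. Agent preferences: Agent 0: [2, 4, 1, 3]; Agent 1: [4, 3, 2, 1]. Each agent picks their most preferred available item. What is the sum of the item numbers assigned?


Step 1: Agent 0 picks item 2
Step 2: Agent 1 picks item 4
Step 3: Sum = 2 + 4 = 6

6


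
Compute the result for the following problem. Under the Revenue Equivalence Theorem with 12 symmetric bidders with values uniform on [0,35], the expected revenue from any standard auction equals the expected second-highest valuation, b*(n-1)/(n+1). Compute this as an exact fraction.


Step 1: By Revenue Equivalence, expected revenue = b*(n-1)/(n+1)
Step 2: Substituting n = 12, b = 35
Step 3: Revenue = 35*(12-1)/(12+1) = 35*11/13
Step 4: Revenue = 385/13

385/13


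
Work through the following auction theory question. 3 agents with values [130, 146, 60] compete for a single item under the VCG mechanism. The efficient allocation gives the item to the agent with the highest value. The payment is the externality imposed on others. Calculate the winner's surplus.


Step 1: The winner is the agent with the highest value: agent 1 with value 146
Step 2: Values of other agents: [130, 60]
Step 3: VCG payment = max of others' values = 130
Step 4: Surplus = 146 - 130 = 16

16


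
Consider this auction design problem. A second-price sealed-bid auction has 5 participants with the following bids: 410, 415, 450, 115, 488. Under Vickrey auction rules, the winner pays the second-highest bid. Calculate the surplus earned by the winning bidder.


Step 1: Sort bids in descending order: 488, 450, 415, 410, 115
Step 2: The winning bid is the highest: 488
Step 3: The payment equals the second-highest bid: 450
Step 4: Surplus = winner's bid - payment = 488 - 450 = 38

38


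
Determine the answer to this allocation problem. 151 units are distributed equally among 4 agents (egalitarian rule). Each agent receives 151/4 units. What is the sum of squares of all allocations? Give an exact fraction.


Step 1: Each agent's share = 151/4
Step 2: Square of each share = (151/4)^2 = 22801/16
Step 3: Sum of squares = 4 * 22801/16 = 22801/4

22801/4


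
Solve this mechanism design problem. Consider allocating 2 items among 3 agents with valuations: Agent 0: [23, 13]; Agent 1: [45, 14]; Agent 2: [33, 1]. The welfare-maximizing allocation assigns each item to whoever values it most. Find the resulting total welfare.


Step 1: For each item, find the maximum value among all agents.
Step 2: Item 0 -> Agent 1 (value 45)
Step 3: Item 1 -> Agent 1 (value 14)
Step 4: Total welfare = 45 + 14 = 59

59


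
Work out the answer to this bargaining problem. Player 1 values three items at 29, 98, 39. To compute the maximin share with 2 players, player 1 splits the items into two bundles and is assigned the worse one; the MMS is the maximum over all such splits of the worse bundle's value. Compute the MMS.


Step 1: Item values = 29, 98, 39
Step 2: Enumerate all 2-bundle partitions and take the smaller bundle:
  Partition 1: {29} vs {98,39} -> bundles 29, 137; min = 29
  Partition 2: {98} vs {29,39} -> bundles 98, 68; min = 68
  Partition 3: {39} vs {29,98} -> bundles 39, 127; min = 39
Step 3: MMS = max(29, 68, 39) = 68

68


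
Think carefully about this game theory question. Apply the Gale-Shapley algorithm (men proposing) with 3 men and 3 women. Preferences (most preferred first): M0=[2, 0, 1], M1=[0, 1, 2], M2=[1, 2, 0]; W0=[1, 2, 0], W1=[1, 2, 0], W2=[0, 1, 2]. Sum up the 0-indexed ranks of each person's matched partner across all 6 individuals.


Step 1: Run Gale-Shapley (men propose, women hold best offer):
  M0 proposes to W2; she accepts
  M1 proposes to W0; she accepts
  M2 proposes to W1; she accepts
Step 2: Final matching: W0-M1, W1-M2, W2-M0
Step 3: 0-indexed ranks (man's rank of his match, then woman's): 0 + 0 + 0 + 1 + 0 + 0
Step 4: Total rank sum = 1

1


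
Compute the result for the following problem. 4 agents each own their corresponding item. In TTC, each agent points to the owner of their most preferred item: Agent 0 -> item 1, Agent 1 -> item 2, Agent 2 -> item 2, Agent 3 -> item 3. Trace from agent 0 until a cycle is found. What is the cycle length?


Step 1: Trace the pointer graph from agent 0: 0 -> 1 -> 2 -> 2
Step 2: A cycle is detected when we revisit agent 2
Step 3: The cycle is: 2 -> 2
Step 4: Cycle length = 1

1


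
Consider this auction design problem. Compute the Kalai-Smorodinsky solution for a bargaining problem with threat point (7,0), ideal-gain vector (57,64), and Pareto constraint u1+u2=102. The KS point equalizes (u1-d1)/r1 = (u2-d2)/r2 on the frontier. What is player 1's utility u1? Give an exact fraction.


Step 1: At the KS point, (u1-d1)/r1 = (u2-d2)/r2 = t and u1+u2 = 102
Step 2: u1 = d1 + r1*t and u2 = d2 + r2*t, so (d1 + r1*t) + (d2 + r2*t) = 102
Step 3: t = (102 - 7 - 0)/(57 + 64) = 95/121
Step 4: u1 = d1 + r1*t = 7 + 57 * 95/121 = 6262/121
Step 5: (Check: u2 = d2 + r2*t = 6080/121; u1+u2 = 6262/121 + 6080/121 = 102, on the frontier.)

6262/121


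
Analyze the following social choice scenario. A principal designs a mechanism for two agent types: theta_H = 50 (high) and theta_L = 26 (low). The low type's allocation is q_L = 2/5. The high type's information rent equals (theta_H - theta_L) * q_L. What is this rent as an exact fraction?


Step 1: theta_H - theta_L = 50 - 26 = 24
Step 2: Information rent = (theta_H - theta_L) * q_L
Step 3: = 24 * 2/5
Step 4: = 48/5

48/5


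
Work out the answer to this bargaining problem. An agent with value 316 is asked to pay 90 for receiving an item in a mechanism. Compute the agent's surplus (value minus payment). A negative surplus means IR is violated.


Step 1: Surplus = value - payment = 316 - 90 = 226
Step 2: IR is satisfied (surplus >= 0)

226


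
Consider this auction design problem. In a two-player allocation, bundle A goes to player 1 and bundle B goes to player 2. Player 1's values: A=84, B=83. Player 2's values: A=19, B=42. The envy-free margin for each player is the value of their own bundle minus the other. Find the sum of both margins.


Step 1: Player 1's margin = v1(A) - v1(B) = 84 - 83 = 1
Step 2: Player 2's margin = v2(B) - v2(A) = 42 - 19 = 23
Step 3: Total margin = 1 + 23 = 24

24


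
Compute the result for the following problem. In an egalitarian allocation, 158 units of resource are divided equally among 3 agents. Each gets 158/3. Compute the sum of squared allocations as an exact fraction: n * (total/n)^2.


Step 1: Each agent's share = 158/3
Step 2: Square of each share = (158/3)^2 = 24964/9
Step 3: Sum of squares = 3 * 24964/9 = 24964/3

24964/3


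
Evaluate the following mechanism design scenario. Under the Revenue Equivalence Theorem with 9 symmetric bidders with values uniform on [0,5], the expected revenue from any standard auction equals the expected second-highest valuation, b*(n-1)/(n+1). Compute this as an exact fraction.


Step 1: By Revenue Equivalence, expected revenue = b*(n-1)/(n+1)
Step 2: Substituting n = 9, b = 5
Step 3: Revenue = 5*(9-1)/(9+1) = 5*8/10
Step 4: Revenue = 40/10 = 4

4


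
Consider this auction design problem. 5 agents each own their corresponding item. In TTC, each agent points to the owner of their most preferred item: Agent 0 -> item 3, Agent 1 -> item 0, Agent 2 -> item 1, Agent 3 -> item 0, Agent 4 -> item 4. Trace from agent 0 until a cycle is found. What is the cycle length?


Step 1: Trace the pointer graph from agent 0: 0 -> 3 -> 0
Step 2: A cycle is detected when we revisit agent 0
Step 3: The cycle is: 0 -> 3 -> 0
Step 4: Cycle length = 2

2


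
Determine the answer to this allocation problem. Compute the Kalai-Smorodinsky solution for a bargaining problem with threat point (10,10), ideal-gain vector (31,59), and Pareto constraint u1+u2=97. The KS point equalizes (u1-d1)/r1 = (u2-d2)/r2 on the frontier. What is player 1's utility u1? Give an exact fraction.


Step 1: At the KS point, (u1-d1)/r1 = (u2-d2)/r2 = t and u1+u2 = 97
Step 2: u1 = d1 + r1*t and u2 = d2 + r2*t, so (d1 + r1*t) + (d2 + r2*t) = 97
Step 3: t = (97 - 10 - 10)/(31 + 59) = 77/90
Step 4: u1 = d1 + r1*t = 10 + 31 * 77/90 = 3287/90
Step 5: (Check: u2 = d2 + r2*t = 5443/90; u1+u2 = 3287/90 + 5443/90 = 97, on the frontier.)

3287/90


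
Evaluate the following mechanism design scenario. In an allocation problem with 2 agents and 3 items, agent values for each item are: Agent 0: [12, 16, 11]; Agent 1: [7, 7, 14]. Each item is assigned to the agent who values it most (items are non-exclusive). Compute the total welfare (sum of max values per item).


Step 1: For each item, find the maximum value among all agents.
Step 2: Item 0 -> Agent 0 (value 12)
Step 3: Item 1 -> Agent 0 (value 16)
Step 4: Item 2 -> Agent 1 (value 14)
Step 5: Total welfare = 12 + 16 + 14 = 42

42


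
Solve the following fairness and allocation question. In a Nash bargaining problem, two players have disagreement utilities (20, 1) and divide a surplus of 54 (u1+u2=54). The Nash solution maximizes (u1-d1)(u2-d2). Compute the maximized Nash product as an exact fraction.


Step 1: The Nash solution splits surplus symmetrically above the disagreement point
Step 2: u1 = (total + d1 - d2)/2 = (54 + 20 - 1)/2 = 73/2
Step 3: u2 = (total - d1 + d2)/2 = (54 - 20 + 1)/2 = 35/2
Step 4: Nash product = (73/2 - 20) * (35/2 - 1)
Step 5: = 33/2 * 33/2 = 1089/4

1089/4


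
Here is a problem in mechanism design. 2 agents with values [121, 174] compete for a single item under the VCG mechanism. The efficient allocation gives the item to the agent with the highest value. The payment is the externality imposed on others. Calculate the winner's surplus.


Step 1: The winner is the agent with the highest value: agent 1 with value 174
Step 2: Values of other agents: [121]
Step 3: VCG payment = max of others' values = 121
Step 4: Surplus = 174 - 121 = 53

53


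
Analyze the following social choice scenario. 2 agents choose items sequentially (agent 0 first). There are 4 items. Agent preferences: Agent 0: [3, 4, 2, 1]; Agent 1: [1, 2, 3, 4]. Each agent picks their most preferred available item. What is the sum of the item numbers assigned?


Step 1: Agent 0 picks item 3
Step 2: Agent 1 picks item 1
Step 3: Sum = 3 + 1 = 4

4


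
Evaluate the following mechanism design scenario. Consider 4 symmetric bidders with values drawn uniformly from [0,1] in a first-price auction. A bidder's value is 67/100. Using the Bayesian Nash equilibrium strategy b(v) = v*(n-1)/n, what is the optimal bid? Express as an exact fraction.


Step 1: The symmetric BNE bidding function is b(v) = v * (n-1) / n
Step 2: Substitute v = 67/100 and n = 4
Step 3: b = 67/100 * 3/4
Step 4: b = 201/400

201/400


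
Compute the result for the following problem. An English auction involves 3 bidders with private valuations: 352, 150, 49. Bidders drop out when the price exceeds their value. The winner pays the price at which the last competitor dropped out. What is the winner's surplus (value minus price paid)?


Step 1: Identify the highest value: 352
Step 2: Identify the second-highest value: 150
Step 3: The final price = second-highest value = 150
Step 4: Surplus = 352 - 150 = 202

202


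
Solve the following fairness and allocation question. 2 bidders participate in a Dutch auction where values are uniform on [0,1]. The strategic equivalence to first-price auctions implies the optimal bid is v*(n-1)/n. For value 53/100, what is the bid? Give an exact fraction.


Step 1: Dutch auctions are strategically equivalent to first-price auctions
Step 2: The equilibrium bid is b(v) = v*(n-1)/n
Step 3: b = 53/100 * 1/2
Step 4: b = 53/200

53/200


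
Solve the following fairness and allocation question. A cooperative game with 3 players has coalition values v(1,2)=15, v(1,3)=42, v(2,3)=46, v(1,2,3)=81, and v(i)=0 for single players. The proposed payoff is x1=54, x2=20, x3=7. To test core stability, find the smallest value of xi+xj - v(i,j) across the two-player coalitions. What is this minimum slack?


Step 1: Slack for coalition (1,2): x1+x2 - v12 = 74 - 15 = 59
Step 2: Slack for coalition (1,3): x1+x3 - v13 = 61 - 42 = 19
Step 3: Slack for coalition (2,3): x2+x3 - v23 = 27 - 46 = -19
Step 4: Minimum slack = min(59, 19, -19) = -19, attained by (2,3); coalition (2,3) can block (slack < 0), so the allocation is not in the core

-19


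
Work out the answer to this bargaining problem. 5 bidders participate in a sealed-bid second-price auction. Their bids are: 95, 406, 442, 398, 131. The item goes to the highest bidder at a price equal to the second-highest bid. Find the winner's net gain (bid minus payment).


Step 1: Sort bids in descending order: 442, 406, 398, 131, 95
Step 2: The winning bid is the highest: 442
Step 3: The payment equals the second-highest bid: 406
Step 4: Surplus = winner's bid - payment = 442 - 406 = 36

36


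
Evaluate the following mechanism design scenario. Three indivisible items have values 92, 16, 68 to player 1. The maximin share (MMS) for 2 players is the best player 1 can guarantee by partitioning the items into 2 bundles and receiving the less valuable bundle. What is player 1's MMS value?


Step 1: Item values = 92, 16, 68
Step 2: Enumerate all 2-bundle partitions and take the smaller bundle:
  Partition 1: {92} vs {16,68} -> bundles 92, 84; min = 84
  Partition 2: {16} vs {92,68} -> bundles 16, 160; min = 16
  Partition 3: {68} vs {92,16} -> bundles 68, 108; min = 68
Step 3: MMS = max(84, 16, 68) = 84

84


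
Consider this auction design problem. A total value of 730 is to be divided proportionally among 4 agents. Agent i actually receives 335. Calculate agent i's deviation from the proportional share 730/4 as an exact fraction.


Step 1: Proportional share = 730/4 = 365/2
Step 2: Agent's actual allocation = 335
Step 3: Excess = 335 - 365/2 = 305/2

305/2


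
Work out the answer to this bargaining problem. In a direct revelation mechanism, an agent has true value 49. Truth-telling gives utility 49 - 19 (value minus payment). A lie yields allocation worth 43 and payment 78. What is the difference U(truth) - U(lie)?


Step 1: U(truth) = value - payment = 49 - 19 = 30
Step 2: U(lie) = allocation - payment = 43 - 78 = -35
Step 3: IC gap = 30 - (-35) = 65

65


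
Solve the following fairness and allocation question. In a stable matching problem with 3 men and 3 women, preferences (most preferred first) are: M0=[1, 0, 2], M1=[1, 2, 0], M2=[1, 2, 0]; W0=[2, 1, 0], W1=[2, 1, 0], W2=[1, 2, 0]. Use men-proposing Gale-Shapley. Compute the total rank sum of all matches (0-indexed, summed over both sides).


Step 1: Run Gale-Shapley (men propose, women hold best offer):
  M0 proposes to W1; she accepts
  M1 proposes to W1; she switches from M0
  M2 proposes to W1; she switches from M1
  M0 proposes to W0; she accepts
  M1 proposes to W2; she accepts
Step 2: Final matching: W0-M0, W1-M2, W2-M1
Step 3: 0-indexed ranks (man's rank of his match, then woman's): 1 + 2 + 0 + 0 + 1 + 0
Step 4: Total rank sum = 4

4


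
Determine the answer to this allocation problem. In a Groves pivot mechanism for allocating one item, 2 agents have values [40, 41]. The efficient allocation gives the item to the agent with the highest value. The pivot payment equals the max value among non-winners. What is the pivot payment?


Step 1: The efficient winner is agent 1 with value 41
Step 2: Other agents' values: [40]
Step 3: Pivot payment = max(others) = 40
Step 4: The winner pays 40

40


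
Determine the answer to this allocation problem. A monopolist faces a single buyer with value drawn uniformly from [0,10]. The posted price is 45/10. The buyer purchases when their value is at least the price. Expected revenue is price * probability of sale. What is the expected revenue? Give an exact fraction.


Step 1: Posted price r = 9/2, value support [0,10]
Step 2: P(v >= r) = (10 - 9/2)/10 = 11/20
Step 3: Expected revenue = r * P(v >= r) = 9/2 * 11/20
Step 4: Revenue = 99/40

99/40


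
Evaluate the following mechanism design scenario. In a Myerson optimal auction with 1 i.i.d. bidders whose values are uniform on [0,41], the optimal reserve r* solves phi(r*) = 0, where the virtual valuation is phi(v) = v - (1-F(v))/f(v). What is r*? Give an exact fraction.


Step 1: For U[0,41], F(v) = v/41 and f(v) = 1/41
Step 2: phi(v) = v - (1 - v/41)/(1/41) = v - (41 - v) = 2v - 41
Step 3: Set phi(r*) = 0: 2r* - 41 = 0
Step 4: r* = 41/2 (the number of bidders n = 1 does not enter)

41/2


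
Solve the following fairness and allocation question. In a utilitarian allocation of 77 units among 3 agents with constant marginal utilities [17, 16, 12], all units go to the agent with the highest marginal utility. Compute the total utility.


Step 1: The marginal utilities are [17, 16, 12]
Step 2: The highest marginal utility is 17
Step 3: All 77 units go to that agent
Step 4: Total utility = 17 * 77 = 1309

1309


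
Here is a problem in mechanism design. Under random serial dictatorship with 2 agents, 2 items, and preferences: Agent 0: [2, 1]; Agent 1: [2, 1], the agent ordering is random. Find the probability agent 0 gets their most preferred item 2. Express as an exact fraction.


Step 1: Agent 0 wants item 2
Step 2: There are 2 possible orderings of agents
Step 3: In 1 orderings, agent 0 gets item 2
Step 4: Probability = 1/2

1/2


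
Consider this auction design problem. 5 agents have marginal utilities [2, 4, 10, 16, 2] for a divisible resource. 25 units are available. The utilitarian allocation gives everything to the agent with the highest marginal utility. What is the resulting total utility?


Step 1: The marginal utilities are [2, 4, 10, 16, 2]
Step 2: The highest marginal utility is 16
Step 3: All 25 units go to that agent
Step 4: Total utility = 16 * 25 = 400

400


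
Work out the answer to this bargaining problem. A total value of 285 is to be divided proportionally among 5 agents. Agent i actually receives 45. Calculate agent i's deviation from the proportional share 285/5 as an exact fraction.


Step 1: Proportional share = 285/5 = 57
Step 2: Agent's actual allocation = 45
Step 3: Excess = 45 - 57 = -12

-12


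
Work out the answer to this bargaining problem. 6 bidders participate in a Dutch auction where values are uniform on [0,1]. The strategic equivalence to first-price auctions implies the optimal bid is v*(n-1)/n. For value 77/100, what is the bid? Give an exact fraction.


Step 1: Dutch auctions are strategically equivalent to first-price auctions
Step 2: The equilibrium bid is b(v) = v*(n-1)/n
Step 3: b = 77/100 * 5/6
Step 4: b = 77/120

77/120


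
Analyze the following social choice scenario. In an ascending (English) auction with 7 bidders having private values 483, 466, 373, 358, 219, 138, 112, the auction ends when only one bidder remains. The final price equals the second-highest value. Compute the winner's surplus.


Step 1: Identify the highest value: 483
Step 2: Identify the second-highest value: 466
Step 3: The final price = second-highest value = 466
Step 4: Surplus = 483 - 466 = 17

17


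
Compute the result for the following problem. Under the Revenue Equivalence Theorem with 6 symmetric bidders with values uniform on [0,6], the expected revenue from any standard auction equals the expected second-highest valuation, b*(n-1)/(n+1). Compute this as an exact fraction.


Step 1: By Revenue Equivalence, expected revenue = b*(n-1)/(n+1)
Step 2: Substituting n = 6, b = 6
Step 3: Revenue = 6*(6-1)/(6+1) = 6*5/7
Step 4: Revenue = 30/7

30/7


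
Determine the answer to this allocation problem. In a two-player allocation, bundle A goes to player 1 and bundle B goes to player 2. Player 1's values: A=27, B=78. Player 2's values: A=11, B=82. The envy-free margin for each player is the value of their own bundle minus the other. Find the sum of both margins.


Step 1: Player 1's margin = v1(A) - v1(B) = 27 - 78 = -51
Step 2: Player 2's margin = v2(B) - v2(A) = 82 - 11 = 71
Step 3: Total margin = -51 + 71 = 20

20


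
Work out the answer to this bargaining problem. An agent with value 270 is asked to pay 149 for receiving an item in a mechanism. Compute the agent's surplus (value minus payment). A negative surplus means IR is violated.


Step 1: Surplus = value - payment = 270 - 149 = 121
Step 2: IR is satisfied (surplus >= 0)

121


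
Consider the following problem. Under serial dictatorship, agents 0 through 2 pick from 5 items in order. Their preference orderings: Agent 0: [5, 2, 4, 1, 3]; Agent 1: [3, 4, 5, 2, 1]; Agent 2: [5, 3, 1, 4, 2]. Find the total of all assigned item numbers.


Step 1: Agent 0 picks item 5
Step 2: Agent 1 picks item 3
Step 3: Agent 2 picks item 1
Step 4: Sum = 5 + 3 + 1 = 9

9


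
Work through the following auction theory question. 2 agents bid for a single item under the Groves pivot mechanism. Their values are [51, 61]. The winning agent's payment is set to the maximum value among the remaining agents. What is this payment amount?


Step 1: The efficient winner is agent 1 with value 61
Step 2: Other agents' values: [51]
Step 3: Pivot payment = max(others) = 51
Step 4: The winner pays 51

51


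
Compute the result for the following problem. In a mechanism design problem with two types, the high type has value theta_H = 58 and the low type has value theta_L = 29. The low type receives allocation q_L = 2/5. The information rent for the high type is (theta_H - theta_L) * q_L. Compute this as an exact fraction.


Step 1: theta_H - theta_L = 58 - 29 = 29
Step 2: Information rent = (theta_H - theta_L) * q_L
Step 3: = 29 * 2/5
Step 4: = 58/5

58/5


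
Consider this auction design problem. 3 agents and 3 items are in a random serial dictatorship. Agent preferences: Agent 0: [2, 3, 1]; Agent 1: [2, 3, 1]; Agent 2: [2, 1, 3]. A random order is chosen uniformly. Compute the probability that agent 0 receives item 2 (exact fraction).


Step 1: Agent 0 wants item 2
Step 2: There are 6 possible orderings of agents
Step 3: In 2 orderings, agent 0 gets item 2
Step 4: Probability = 2/6 = 1/3

1/3


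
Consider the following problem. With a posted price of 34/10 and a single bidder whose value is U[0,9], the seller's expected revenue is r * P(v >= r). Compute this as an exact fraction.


Step 1: Posted price r = 17/5, value support [0,9]
Step 2: P(v >= r) = (9 - 17/5)/9 = 28/45
Step 3: Expected revenue = r * P(v >= r) = 17/5 * 28/45
Step 4: Revenue = 476/225

476/225


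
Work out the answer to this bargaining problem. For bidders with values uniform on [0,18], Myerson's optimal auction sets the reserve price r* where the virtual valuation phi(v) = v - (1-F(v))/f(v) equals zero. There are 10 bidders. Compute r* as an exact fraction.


Step 1: For U[0,18], F(v) = v/18 and f(v) = 1/18
Step 2: phi(v) = v - (1 - v/18)/(1/18) = v - (18 - v) = 2v - 18
Step 3: Set phi(r*) = 0: 2r* - 18 = 0
Step 4: r* = 18/2 = 9 (the number of bidders n = 10 does not enter)

9


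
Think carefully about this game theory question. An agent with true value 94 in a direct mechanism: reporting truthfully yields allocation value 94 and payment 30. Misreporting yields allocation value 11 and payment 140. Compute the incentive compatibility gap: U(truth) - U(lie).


Step 1: U(truth) = value - payment = 94 - 30 = 64
Step 2: U(lie) = allocation - payment = 11 - 140 = -129
Step 3: IC gap = 64 - (-129) = 193

193


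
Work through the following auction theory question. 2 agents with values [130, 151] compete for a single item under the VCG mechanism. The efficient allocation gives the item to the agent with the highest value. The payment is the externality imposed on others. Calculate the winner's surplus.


Step 1: The winner is the agent with the highest value: agent 1 with value 151
Step 2: Values of other agents: [130]
Step 3: VCG payment = max of others' values = 130
Step 4: Surplus = 151 - 130 = 21

21


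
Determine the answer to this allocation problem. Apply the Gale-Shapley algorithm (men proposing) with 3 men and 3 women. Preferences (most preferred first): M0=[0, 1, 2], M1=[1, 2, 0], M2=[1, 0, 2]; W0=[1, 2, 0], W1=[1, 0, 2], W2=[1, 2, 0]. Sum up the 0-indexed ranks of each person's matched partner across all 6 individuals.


Step 1: Run Gale-Shapley (men propose, women hold best offer):
  M0 proposes to W0; she accepts
  M1 proposes to W1; she accepts
  M2 proposes to W1; rejected
  M2 proposes to W0; she switches from M0
  M0 proposes to W1; rejected
  M0 proposes to W2; she accepts
Step 2: Final matching: W0-M2, W1-M1, W2-M0
Step 3: 0-indexed ranks (man's rank of his match, then woman's): 1 + 1 + 0 + 0 + 2 + 2
Step 4: Total rank sum = 6

6


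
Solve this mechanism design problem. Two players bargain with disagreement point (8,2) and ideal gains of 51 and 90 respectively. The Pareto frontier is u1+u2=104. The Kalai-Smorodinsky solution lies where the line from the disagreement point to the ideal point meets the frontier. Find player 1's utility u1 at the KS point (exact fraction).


Step 1: At the KS point, (u1-d1)/r1 = (u2-d2)/r2 = t and u1+u2 = 104
Step 2: u1 = d1 + r1*t and u2 = d2 + r2*t, so (d1 + r1*t) + (d2 + r2*t) = 104
Step 3: t = (104 - 8 - 2)/(51 + 90) = 94/141 = 2/3
Step 4: u1 = d1 + r1*t = 8 + 51 * 2/3 = 42
Step 5: (Check: u2 = d2 + r2*t = 62; u1+u2 = 42 + 62 = 104, on the frontier.)

42
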